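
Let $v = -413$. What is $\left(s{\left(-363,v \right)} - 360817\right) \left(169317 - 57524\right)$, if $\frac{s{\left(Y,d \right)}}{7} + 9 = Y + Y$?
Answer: $-40911989866$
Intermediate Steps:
$s{\left(Y,d \right)} = -63 + 14 Y$ ($s{\left(Y,d \right)} = -63 + 7 \left(Y + Y\right) = -63 + 7 \cdot 2 Y = -63 + 14 Y$)
$\left(s{\left(-363,v \right)} - 360817\right) \left(169317 - 57524\right) = \left(\left(-63 + 14 \left(-363\right)\right) - 360817\right) \left(169317 - 57524\right) = \left(\left(-63 - 5082\right) - 360817\right) 111793 = \left(-5145 - 360817\right) 111793 = \left(-365962\right) 111793 = -40911989866$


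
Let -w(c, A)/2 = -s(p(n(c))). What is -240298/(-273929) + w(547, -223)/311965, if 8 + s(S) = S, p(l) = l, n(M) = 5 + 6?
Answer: 74966209144/85456260485 ≈ 0.87725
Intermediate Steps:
n(M) = 11
s(S) = -8 + S
w(c, A) = 6 (w(c, A) = -(-2)*(-8 + 11) = -(-2)*3 = -2*(-3) = 6)
-240298/(-273929) + w(547, -223)/311965 = -240298/(-273929) + 6/311965 = -240298*(-1/273929) + 6*(1/311965) = 240298/273929 + 6/311965 = 74966209144/85456260485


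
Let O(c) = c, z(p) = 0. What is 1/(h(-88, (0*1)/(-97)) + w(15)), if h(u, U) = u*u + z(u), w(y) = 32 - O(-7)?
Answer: 1/7783 ≈ 0.00012849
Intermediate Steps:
w(y) = 39 (w(y) = 32 - 1*(-7) = 32 + 7 = 39)
h(u, U) = u² (h(u, U) = u*u + 0 = u² + 0 = u²)
1/(h(-88, (0*1)/(-97)) + w(15)) = 1/((-88)² + 39) = 1/(7744 + 39) = 1/7783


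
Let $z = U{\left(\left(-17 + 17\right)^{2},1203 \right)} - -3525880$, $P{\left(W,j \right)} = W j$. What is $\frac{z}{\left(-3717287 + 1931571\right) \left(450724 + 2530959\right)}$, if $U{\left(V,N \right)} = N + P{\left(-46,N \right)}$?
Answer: $- \frac{3471745}{5324439040028} \approx -6.5204 \cdot 10^{-7}$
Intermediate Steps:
$U{\left(V,N \right)} = - 45 N$ ($U{\left(V,N \right)} = N - 46 N = - 45 N$)
$z = 3471745$ ($z = \left(-45\right) 1203 - -3525880 = -54135 + 3525880 = 3471745$)
$\frac{z}{\left(-3717287 + 1931571\right) \left(450724 + 2530959\right)} = \frac{3471745}{\left(-3717287 + 1931571\right) \left(450724 + 2530959\right)} = \frac{3471745}{\left(-1785716\right) 2981683} = \frac{3471745}{-5324439040028} = 3471745 \left(- \frac{1}{5324439040028}\right) = - \frac{3471745}{5324439040028}$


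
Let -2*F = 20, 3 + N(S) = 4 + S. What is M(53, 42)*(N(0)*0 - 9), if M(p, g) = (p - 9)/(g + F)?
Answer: -99/8 ≈ -12.375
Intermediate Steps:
N(S) = 1 + S (N(S) = -3 + (4 + S) = 1 + S)
F = -10 (F = -½*20 = -10)
M(p, g) = (-9 + p)/(-10 + g) (M(p, g) = (p - 9)/(g - 10) = (-9 + p)/(-10 + g))
M(53, 42)*(N(0)*0 - 9) = ((-9 + 53)/(-10 + 42))*((1 + 0)*0 - 9) = (44/32)*(1*0 - 9) = ((1/32)*44)*(0 - 9) = (11/8)*(-9) = -99/8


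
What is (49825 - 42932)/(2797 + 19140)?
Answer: 6893/21937 ≈ 0.31422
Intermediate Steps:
(49825 - 42932)/(2797 + 19140) = 6893/21937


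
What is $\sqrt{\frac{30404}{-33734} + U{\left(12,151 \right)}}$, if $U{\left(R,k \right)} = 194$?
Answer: $\frac{2 \sqrt{13733937883}}{16867} \approx 13.896$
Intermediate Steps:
$\sqrt{\frac{30404}{-33734} + U{\left(12,151 \right)}} = \sqrt{\frac{30404}{-33734} + 194} = \sqrt{30404 \left(- \frac{1}{33734}\right) + 194} = \sqrt{- \frac{15202}{16867} + 194} = \sqrt{\frac{3256996}{16867}} = \frac{2 \sqrt{13733937883}}{16867}$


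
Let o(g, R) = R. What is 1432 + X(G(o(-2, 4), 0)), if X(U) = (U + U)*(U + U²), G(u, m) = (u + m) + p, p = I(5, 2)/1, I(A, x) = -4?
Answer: 1432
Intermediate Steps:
p = -4 (p = -4/1 = -4*1 = -4)
G(u, m) = -4 + m + u (G(u, m) = (u + m) - 4 = (m + u) - 4 = -4 + m + u)
X(U) = 2*U*(U + U²) (X(U) = (2*U)*(U + U²) = 2*U*(U + U²))
1432 + X(G(o(-2, 4), 0)) = 1432 + 2*(-4 + 0 + 4)²*(1 + (-4 + 0 + 4)) = 1432 + 2*0²*(1 + 0) = 1432 + 2*0*1 = 1432 + 0 = 1432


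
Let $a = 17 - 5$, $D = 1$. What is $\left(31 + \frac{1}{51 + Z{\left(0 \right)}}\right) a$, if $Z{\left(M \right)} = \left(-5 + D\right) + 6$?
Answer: $\frac{19728}{53} \approx 372.23$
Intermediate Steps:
$Z{\left(M \right)} = 2$ ($Z{\left(M \right)} = \left(-5 + 1\right) + 6 = -4 + 6 = 2$)
$a = 12$ ($a = 17 - 5 = 12$)
$\left(31 + \frac{1}{51 + Z{\left(0 \right)}}\right) a = \left(31 + \frac{1}{51 + 2}\right) 12 = \left(31 + \frac{1}{53}\right) 12 = \frac{1644}{53} \cdot 12 = \frac{19728}{53}$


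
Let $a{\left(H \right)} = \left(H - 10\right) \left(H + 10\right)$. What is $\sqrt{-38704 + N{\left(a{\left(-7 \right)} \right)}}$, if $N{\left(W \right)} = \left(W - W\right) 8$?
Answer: $4 i \sqrt{2419} \approx 196.73 i$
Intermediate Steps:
$a{\left(H \right)} = \left(-10 + H\right) \left(10 + H\right)$
$N{\left(W \right)} = 0$ ($N{\left(W \right)} = 0 \cdot 8 = 0$)
$\sqrt{-38704 + N{\left(a{\left(-7 \right)} \right)}} = \sqrt{-38704 + 0} = \sqrt{-38704} = 4 i \sqrt{2419}$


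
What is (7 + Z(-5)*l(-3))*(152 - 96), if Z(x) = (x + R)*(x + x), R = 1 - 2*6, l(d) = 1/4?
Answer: 2632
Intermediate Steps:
l(d) = ¼
R = -11 (R = 1 - 12 = -11)
Z(x) = 2*x*(-11 + x) (Z(x) = (x - 11)*(x + x) = (-11 + x)*(2*x) = 2*x*(-11 + x))
(7 + Z(-5)*l(-3))*(152 - 96) = (7 + (2*(-5)*(-11 - 5))*(¼))*(152 - 96) = (7 + (2*(-5)*(-16))*(¼))*56 = (7 + 160*(¼))*56 = (7 + 40)*56 = 47*56 = 2632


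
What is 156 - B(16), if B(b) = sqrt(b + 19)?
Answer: 156 - sqrt(35) ≈ 150.08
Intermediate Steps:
B(b) = sqrt(19 + b)
156 - B(16) = 156 - sqrt(19 + 16) = 156 - sqrt(35)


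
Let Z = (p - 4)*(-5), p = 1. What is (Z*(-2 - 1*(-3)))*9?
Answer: 135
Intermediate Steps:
Z = 15 (Z = (1 - 4)*(-5) = -3*(-5) = 15)
(Z*(-2 - 1*(-3)))*9 = (15*(-2 - 1*(-3)))*9 = (15*(-2 + 3))*9 = (15*1)*9 = 15*9 = 135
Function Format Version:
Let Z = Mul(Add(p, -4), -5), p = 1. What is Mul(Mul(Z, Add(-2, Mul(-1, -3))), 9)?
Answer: 135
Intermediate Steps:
Z = 15 (Z = Mul(Add(1, -4), -5) = Mul(-3, -5) = 15)
Mul(Mul(Z, Add(-2, Mul(-1, -3))), 9) = Mul(Mul(15, Add(-2, Mul(-1, -3))), 9) = Mul(Mul(15, Add(-2, 3)), 9) = Mul(Mul(15, 1), 9) = Mul(15, 9) = 135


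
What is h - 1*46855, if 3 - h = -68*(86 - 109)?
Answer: -48416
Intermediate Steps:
h = -1561 (h = 3 - (-68)*(86 - 109) = 3 - (-68)*(-23) = 3 - 1*1564 = 3 - 1564 = -1561)
h - 1*46855 = -1561 - 1*46855 = -1561 - 46855 = -48416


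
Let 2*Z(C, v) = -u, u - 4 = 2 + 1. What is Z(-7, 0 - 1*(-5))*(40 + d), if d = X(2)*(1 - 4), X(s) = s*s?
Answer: -98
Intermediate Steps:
X(s) = s**2
u = 7 (u = 4 + (2 + 1) = 4 + 3 = 7)
Z(C, v) = -7/2 (Z(C, v) = (-1*7)/2 = (1/2)*(-7) = -7/2)
d = -12 (d = 2**2*(1 - 4) = 4*(-3) = -12)
Z(-7, 0 - 1*(-5))*(40 + d) = -7*(40 - 12)/2 = -7/2*28 = -98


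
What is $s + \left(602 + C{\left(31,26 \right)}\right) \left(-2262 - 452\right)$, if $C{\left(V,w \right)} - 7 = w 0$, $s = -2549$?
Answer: $-1655375$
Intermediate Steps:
$C{\left(V,w \right)} = 7$ ($C{\left(V,w \right)} = 7 + w 0 = 7 + 0 = 7$)
$s + \left(602 + C{\left(31,26 \right)}\right) \left(-2262 - 452\right) = -2549 + \left(602 + 7\right) \left(-2262 - 452\right) = -2549 + 609 \left(-2714\right) = -2549 - 1652826 = -1655375$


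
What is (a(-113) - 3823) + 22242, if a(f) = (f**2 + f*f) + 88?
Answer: 44045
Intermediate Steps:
a(f) = 88 + 2*f**2 (a(f) = (f**2 + f**2) + 88 = 2*f**2 + 88 = 88 + 2*f**2)
(a(-113) - 3823) + 22242 = ((88 + 2*(-113)**2) - 3823) + 22242 = ((88 + 2*12769) - 3823) + 22242 = ((88 + 25538) - 3823) + 22242 = (25626 - 3823) + 22242 = 21803 + 22242 = 44045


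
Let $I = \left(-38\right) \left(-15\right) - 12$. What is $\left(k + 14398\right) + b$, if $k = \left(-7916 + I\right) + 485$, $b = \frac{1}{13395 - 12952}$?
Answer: $\frac{3333576}{443} \approx 7525.0$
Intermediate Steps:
$b = \frac{1}{443} \approx 0.0022573$
$I = 558$ ($I = 570 - 12 = 558$)
$k = -6873$ ($k = \left(-7916 + 558\right) + 485 = -7358 + 485 = -6873$)
$\left(k + 14398\right) + b = \left(-6873 + 14398\right) + \frac{1}{443} = 7525 + \frac{1}{443} = \frac{3333576}{443}$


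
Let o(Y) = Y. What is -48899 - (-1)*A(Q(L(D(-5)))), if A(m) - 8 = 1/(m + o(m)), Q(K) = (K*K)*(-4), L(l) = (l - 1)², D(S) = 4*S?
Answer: -76066964569/1555848 ≈ -48891.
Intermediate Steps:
L(l) = (-1 + l)²
Q(K) = -4*K² (Q(K) = K²*(-4) = -4*K²)
A(m) = 8 + 1/(2*m) (A(m) = 8 + 1/(m + m) = 8 + 1/(2*m))
-48899 - (-1)*A(Q(L(D(-5)))) = -48899 - (-1)*(8 + 1/(2*((-4*(-1 + 4*(-5))⁴)))) = -48899 - (-1)*(8 + 1/(2*((-4*(-1 - 20)⁴)))) = -48899 - (-1)*(8 + 1/(2*((-4*((-21)²)²)))) = -48899 - (-1)*(8 + 1/(2*((-4*441²)))) = -48899 - (-1)*(8 + 1/(2*((-4*194481)))) = -48899 - (-1)*(8 + (½)/(-777924)) = -48899 - (-1)*(8 + (½)*(-1/777924)) = -48899 - (-1)*(8 - 1/1555848) = -48899 - (-1)*12446783/1555848 = -48899 - 1*(-12446783/1555848) = -48899 + 12446783/1555848 = -76066964569/1555848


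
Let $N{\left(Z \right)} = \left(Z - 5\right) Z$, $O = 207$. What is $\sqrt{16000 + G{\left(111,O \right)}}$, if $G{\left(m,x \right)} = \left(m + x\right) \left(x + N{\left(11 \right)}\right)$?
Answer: $\sqrt{102814} \approx 320.65$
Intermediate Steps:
$N{\left(Z \right)} = Z \left(-5 + Z\right)$ ($N{\left(Z \right)} = \left(-5 + Z\right) Z = Z \left(-5 + Z\right)$)
$G{\left(m,x \right)} = \left(66 + x\right) \left(m + x\right)$ ($G{\left(m,x \right)} = \left(m + x\right) \left(x + 11 \left(-5 + 11\right)\right) = \left(m + x\right) \left(x + 11 \cdot 6\right) = \left(m + x\right) \left(x + 66\right) = \left(m + x\right) \left(66 + x\right) = \left(66 + x\right) \left(m + x\right)$)
$\sqrt{16000 + G{\left(111,O \right)}} = \sqrt{16000 + \left(207^{2} + 66 \cdot 111 + 66 \cdot 207 + 111 \cdot 207\right)} = \sqrt{16000 + \left(42849 + 7326 + 13662 + 22977\right)} = \sqrt{16000 + 86814} = \sqrt{102814}$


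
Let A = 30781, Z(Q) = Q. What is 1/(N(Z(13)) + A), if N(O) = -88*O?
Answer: 1/29637 ≈ 3.3742e-5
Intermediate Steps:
1/(N(Z(13)) + A) = 1/(-88*13 + 30781) = 1/(-1144 + 30781) = 1/29637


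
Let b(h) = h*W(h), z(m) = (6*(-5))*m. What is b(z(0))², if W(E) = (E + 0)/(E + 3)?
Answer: 0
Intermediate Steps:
z(m) = -30*m
W(E) = E/(3 + E)
b(h) = h²/(3 + h) (b(h) = h*(h/(3 + h)) = h²/(3 + h))
b(z(0))² = ((-30*0)²/(3 - 30*0))² = (0²/(3 + 0))² = (0/3)² = (0*(⅓))² = 0² = 0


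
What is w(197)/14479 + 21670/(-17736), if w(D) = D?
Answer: -155132969/128399772 ≈ -1.2082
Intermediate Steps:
w(197)/14479 + 21670/(-17736) = 197/14479 + 21670/(-17736) = 197*(1/14479) + 21670*(-1/17736) = 197/14479 - 10835/8868 = -155132969/128399772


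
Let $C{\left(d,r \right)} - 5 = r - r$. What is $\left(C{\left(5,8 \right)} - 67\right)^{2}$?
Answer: $3844$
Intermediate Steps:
$C{\left(d,r \right)} = 5$ ($C{\left(d,r \right)} = 5 + \left(r - r\right) = 5 + 0 = 5$)
$\left(C{\left(5,8 \right)} - 67\right)^{2} = \left(5 - 67\right)^{2} = \left(-62\right)^{2} = 3844$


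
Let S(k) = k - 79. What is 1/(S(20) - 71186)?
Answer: -1/71245 ≈ -1.4036e-5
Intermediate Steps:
S(k) = -79 + k
1/(S(20) - 71186) = 1/((-79 + 20) - 71186) = 1/(-59 - 71186) = 1/(-71245) = -1/71245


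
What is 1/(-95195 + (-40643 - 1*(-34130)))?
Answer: -1/101708 ≈ -9.8321e-6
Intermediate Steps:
1/(-95195 + (-40643 - 1*(-34130))) = 1/(-95195 + (-40643 + 34130)) = 1/(-95195 - 6513) = 1/(-101708) = -1/101708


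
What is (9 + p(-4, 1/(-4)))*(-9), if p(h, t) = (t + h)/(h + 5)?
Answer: -171/4 ≈ -42.750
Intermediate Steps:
p(h, t) = (h + t)/(5 + h)
(9 + p(-4, 1/(-4)))*(-9) = (9 + (-4 + 1/(-4))/(5 - 4))*(-9) = (9 + (-4 + 1*(-¼))/1)*(-9) = (9 + 1*(-4 - ¼))*(-9) = (9 + 1*(-17/4))*(-9) = (9 - 17/4)*(-9) = (19/4)*(-9) = -171/4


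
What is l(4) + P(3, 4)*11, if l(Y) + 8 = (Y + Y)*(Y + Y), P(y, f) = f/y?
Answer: 212/3 ≈ 70.667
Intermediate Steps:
l(Y) = -8 + 4*Y**2 (l(Y) = -8 + (Y + Y)*(Y + Y) = -8 + (2*Y)*(2*Y) = -8 + 4*Y**2)
l(4) + P(3, 4)*11 = (-8 + 4*4**2) + (4/3)*11 = (-8 + 4*16) + (4*(1/3))*11 = (-8 + 64) + (4/3)*11 = 56 + 44/3 = 212/3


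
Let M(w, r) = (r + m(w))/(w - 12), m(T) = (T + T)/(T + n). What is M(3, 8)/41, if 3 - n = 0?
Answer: -1/41 ≈ -0.024390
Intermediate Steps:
n = 3 (n = 3 - 1*0 = 3 + 0 = 3)
m(T) = 2*T/(3 + T) (m(T) = (T + T)/(T + 3) = (2*T)/(3 + T) = 2*T/(3 + T))
M(w, r) = (r + 2*w/(3 + w))/(-12 + w) (M(w, r) = (r + 2*w/(3 + w))/(w - 12) = (r + 2*w/(3 + w))/(-12 + w))
M(3, 8)/41 = ((2*3 + 8*(3 + 3))/((-12 + 3)*(3 + 3)))/41 = ((6 + 8*6)/(-9*6))*(1/41) = -1/9*1/6*(6 + 48)*(1/41) = -1/9*1/6*54*(1/41) = -1*1/41 = -1/41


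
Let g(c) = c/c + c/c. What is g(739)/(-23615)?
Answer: -2/23615 ≈ -8.4692e-5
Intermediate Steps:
g(c) = 2 (g(c) = 1 + 1 = 2)
g(739)/(-23615) = 2/(-23615) = 2*(-1/23615) = -2/23615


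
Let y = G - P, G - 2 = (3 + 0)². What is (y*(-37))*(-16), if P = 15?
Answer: -2368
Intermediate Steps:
G = 11 (G = 2 + (3 + 0)² = 2 + 3² = 2 + 9 = 11)
y = -4 (y = 11 - 1*15 = 11 - 15 = -4)
(y*(-37))*(-16) = -4*(-37)*(-16) = 148*(-16) = -2368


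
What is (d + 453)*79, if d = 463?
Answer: 72364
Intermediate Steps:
(d + 453)*79 = (463 + 453)*79 = 916*79 = 72364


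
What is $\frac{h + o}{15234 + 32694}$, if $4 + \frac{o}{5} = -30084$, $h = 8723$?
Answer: $- \frac{47239}{15976} \approx -2.9569$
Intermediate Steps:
$o = -150440$ ($o = -20 + 5 \left(-30084\right) = -20 - 150420 = -150440$)
$\frac{h + o}{15234 + 32694} = \frac{8723 - 150440}{15234 + 32694} = - \frac{141717}{47928} = \left(-141717\right) \frac{1}{47928} = - \frac{47239}{15976}$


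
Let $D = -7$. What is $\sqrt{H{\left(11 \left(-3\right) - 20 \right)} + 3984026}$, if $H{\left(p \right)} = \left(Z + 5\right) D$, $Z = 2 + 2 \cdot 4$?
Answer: $\sqrt{3983921} \approx 1996.0$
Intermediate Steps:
$Z = 10$ ($Z = 2 + 8 = 10$)
$H{\left(p \right)} = -105$ ($H{\left(p \right)} = \left(10 + 5\right) \left(-7\right) = 15 \left(-7\right) = -105$)
$\sqrt{H{\left(11 \left(-3\right) - 20 \right)} + 3984026} = \sqrt{-105 + 3984026} = \sqrt{3983921}$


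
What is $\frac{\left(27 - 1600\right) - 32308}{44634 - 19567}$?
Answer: $- \frac{33881}{25067} \approx -1.3516$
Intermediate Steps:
$\frac{\left(27 - 1600\right) - 32308}{44634 - 19567} = \frac{\left(27 - 1600\right) - 32308}{25067} = \left(-1573 - 32308\right) \frac{1}{25067} = \left(-33881\right) \frac{1}{25067} = - \frac{33881}{25067}$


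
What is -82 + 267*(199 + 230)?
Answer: 114461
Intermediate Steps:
-82 + 267*(199 + 230) = -82 + 267*429 = -82 + 114543 = 114461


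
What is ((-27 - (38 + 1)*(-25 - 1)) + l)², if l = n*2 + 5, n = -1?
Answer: 980100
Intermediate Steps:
l = 3 (l = -1*2 + 5 = -2 + 5 = 3)
((-27 - (38 + 1)*(-25 - 1)) + l)² = ((-27 - (38 + 1)*(-25 - 1)) + 3)² = ((-27 - 39*(-26)) + 3)² = ((-27 - 1*(-1014)) + 3)² = ((-27 + 1014) + 3)² = (987 + 3)² = 990² = 980100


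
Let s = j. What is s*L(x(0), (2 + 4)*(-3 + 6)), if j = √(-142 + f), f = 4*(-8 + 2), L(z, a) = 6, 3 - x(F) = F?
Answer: 6*I*√166 ≈ 77.305*I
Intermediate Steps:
x(F) = 3 - F
f = -24 (f = 4*(-6) = -24)
j = I*√166 (j = √(-142 - 24) = √(-166) = I*√166 ≈ 12.884*I)
s = I*√166 ≈ 12.884*I
s*L(x(0), (2 + 4)*(-3 + 6)) = (I*√166)*6 = 6*I*√166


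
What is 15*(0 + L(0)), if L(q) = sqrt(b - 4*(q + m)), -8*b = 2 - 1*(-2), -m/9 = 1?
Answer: 15*sqrt(142)/2 ≈ 89.373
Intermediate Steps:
m = -9 (m = -9*1 = -9)
b = -1/2 (b = -(2 - 1*(-2))/8 = -(2 + 2)/8 = -1/8*4 = -1/2 ≈ -0.50000)
L(q) = sqrt(71/2 - 4*q) (L(q) = sqrt(-1/2 - 4*(q - 9)) = sqrt(-1/2 - 4*(-9 + q)) = sqrt(-1/2 + (36 - 4*q)) = sqrt(71/2 - 4*q))
15*(0 + L(0)) = 15*(0 + sqrt(142 - 16*0)/2) = 15*(0 + sqrt(142 + 0)/2) = 15*(0 + sqrt(142)/2) = 15*(sqrt(142)/2) = 15*sqrt(142)/2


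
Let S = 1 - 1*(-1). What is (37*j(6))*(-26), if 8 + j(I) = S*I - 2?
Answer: -1924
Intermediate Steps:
S = 2 (S = 1 + 1 = 2)
j(I) = -10 + 2*I (j(I) = -8 + (2*I - 2) = -8 + (-2 + 2*I) = -10 + 2*I)
(37*j(6))*(-26) = (37*(-10 + 2*6))*(-26) = (37*(-10 + 12))*(-26) = (37*2)*(-26) = 74*(-26) = -1924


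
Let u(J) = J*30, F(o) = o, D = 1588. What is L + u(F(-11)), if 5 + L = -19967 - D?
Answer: -21890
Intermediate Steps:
u(J) = 30*J
L = -21560 (L = -5 + (-19967 - 1*1588) = -5 + (-19967 - 1588) = -5 - 21555 = -21560)
L + u(F(-11)) = -21560 + 30*(-11) = -21560 - 330 = -21890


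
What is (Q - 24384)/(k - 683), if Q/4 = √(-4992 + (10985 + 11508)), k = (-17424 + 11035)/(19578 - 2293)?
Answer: 35123120/984337 - 17285*√17501/2953011 ≈ 34.908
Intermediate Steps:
k = -6389/17285 ≈ -0.36963
Q = 4*√17501 (Q = 4*√(-4992 + (10985 + 11508)) = 4*√(-4992 + 22493) = 4*√17501 ≈ 529.17)
(Q - 24384)/(k - 683) = (4*√17501 - 24384)/(-6389/17285 - 683) = (-24384 + 4*√17501)/(-11812044/17285) = (-24384 + 4*√17501)*(-17285/11812044) = 35123120/984337 - 17285*√17501/2953011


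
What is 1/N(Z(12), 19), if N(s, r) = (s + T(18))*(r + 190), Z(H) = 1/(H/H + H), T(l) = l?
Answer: 13/49115 ≈ 0.00026468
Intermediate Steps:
Z(H) = 1/(1 + H)
N(s, r) = (18 + s)*(190 + r) (N(s, r) = (s + 18)*(r + 190) = (18 + s)*(190 + r))
1/N(Z(12), 19) = 1/(3420 + 18*19 + 190/(1 + 12) + 19/(1 + 12)) = 1/(3420 + 342 + 190/13 + 19/13) = 1/(49115/13) = 13/49115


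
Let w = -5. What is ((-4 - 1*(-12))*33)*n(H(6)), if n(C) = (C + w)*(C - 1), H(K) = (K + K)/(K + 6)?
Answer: 0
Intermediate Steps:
H(K) = 2*K/(6 + K) (H(K) = (2*K)/(6 + K) = 2*K/(6 + K))
n(C) = (-1 + C)*(-5 + C) (n(C) = (C - 5)*(C - 1) = (-5 + C)*(-1 + C) = (-1 + C)*(-5 + C))
((-4 - 1*(-12))*33)*n(H(6)) = ((-4 - 1*(-12))*33)*(5 + (2*6/(6 + 6))**2 - 12*6/(6 + 6)) = ((-4 + 12)*33)*(5 + (2*6/12)**2 - 12*6/12) = (8*33)*(5 + (2*6*(1/12))**2 - 12*6/12) = 264*(5 + 1**2 - 6*1) = 264*(5 + 1 - 6) = 264*0 = 0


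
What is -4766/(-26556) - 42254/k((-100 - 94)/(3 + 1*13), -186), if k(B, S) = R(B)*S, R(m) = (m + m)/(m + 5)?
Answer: 1336073294/19963473 ≈ 66.926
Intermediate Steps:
R(m) = 2*m/(5 + m) (R(m) = (2*m)/(5 + m) = 2*m/(5 + m))
k(B, S) = 2*B*S/(5 + B) (k(B, S) = (2*B/(5 + B))*S = 2*B*S/(5 + B))
-4766/(-26556) - 42254/k((-100 - 94)/(3 + 1*13), -186) = -4766/(-26556) - 42254*(-(3 + 1*13)*(5 + (-100 - 94)/(3 + 1*13))/(372*(-100 - 94))) = -4766*(-1/26556) - (422540/9021 - 169016/(93*(3 + 13))) = 2383/13278 - 42254/(2*(-194/16)*(-186)/(5 - 194/16)) = 2383/13278 - 42254/(2*(-194*1/16)*(-186)/(5 - 194*1/16)) = 2383/13278 - 42254/(2*(-97/8)*(-186)/(5 - 97/8)) = 2383/13278 - 42254/(2*(-97/8)*(-186)/(-57/8)) = 2383/13278 - 42254/(2*(-97/8)*(-186)*(-8/57)) = 2383/13278 - 42254/(-12028/19) = 2383/13278 - 42254*(-19/12028) = 2383/13278 + 401413/6014 = 1336073294/19963473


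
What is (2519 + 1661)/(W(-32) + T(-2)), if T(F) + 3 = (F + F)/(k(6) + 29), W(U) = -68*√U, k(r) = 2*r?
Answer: -104140/1190193 + 9144640*I*√2/1190193 ≈ -0.087498 + 10.866*I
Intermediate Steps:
T(F) = -3 + 2*F/41 (T(F) = -3 + (F + F)/(2*6 + 29) = -3 + (2*F)/(12 + 29) = -3 + (2*F)/41 = -3 + (2*F)*(1/41) = -3 + 2*F/41)
(2519 + 1661)/(W(-32) + T(-2)) = (2519 + 1661)/(-272*I*√2 + (-3 + (2/41)*(-2))) = 4180/(-272*I*√2 + (-3 - 4/41)) = 4180/(-272*I*√2 - 127/41) = 4180/(-127/41 - 272*I*√2)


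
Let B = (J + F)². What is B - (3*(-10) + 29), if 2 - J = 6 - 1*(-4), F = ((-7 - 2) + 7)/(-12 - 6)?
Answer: 5122/81 ≈ 63.235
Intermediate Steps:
F = ⅑ (F = (-9 + 7)/(-18) = -2*(-1/18) = ⅑ ≈ 0.11111)
J = -8 (J = 2 - (6 - 1*(-4)) = 2 - (6 + 4) = 2 - 1*10 = 2 - 10 = -8)
B = 5041/81 (B = (-8 + ⅑)² = (-71/9)² = 5041/81 ≈ 62.235)
B - (3*(-10) + 29) = 5041/81 - (3*(-10) + 29) = 5041/81 - (-30 + 29) = 5041/81 - 1*(-1) = 5041/81 + 1 = 5122/81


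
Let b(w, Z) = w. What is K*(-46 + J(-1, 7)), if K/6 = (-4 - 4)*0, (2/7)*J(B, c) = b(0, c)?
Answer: 0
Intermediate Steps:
J(B, c) = 0 (J(B, c) = (7/2)*0 = 0)
K = 0 (K = 6*((-4 - 4)*0) = 6*(-8*0) = 6*0 = 0)
K*(-46 + J(-1, 7)) = 0*(-46 + 0) = 0*(-46) = 0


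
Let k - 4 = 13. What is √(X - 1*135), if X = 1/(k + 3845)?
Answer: I*√2013527078/3862 ≈ 11.619*I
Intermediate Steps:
k = 17 (k = 4 + 13 = 17)
X = 1/3862 (X = 1/(17 + 3845) = 1/3862 ≈ 0.00025893)
√(X - 1*135) = √(1/3862 - 1*135) = √(1/3862 - 135) = √(-521369/3862) = I*√2013527078/3862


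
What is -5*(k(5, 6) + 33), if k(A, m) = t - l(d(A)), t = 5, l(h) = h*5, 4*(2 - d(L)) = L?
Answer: -685/4 ≈ -171.25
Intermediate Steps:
d(L) = 2 - L/4
l(h) = 5*h
k(A, m) = -5 + 5*A/4 (k(A, m) = 5 - 5*(2 - A/4) = 5 - (10 - 5*A/4) = 5 + (-10 + 5*A/4) = -5 + 5*A/4)
-5*(k(5, 6) + 33) = -5*((-5 + (5/4)*5) + 33) = -5*((-5 + 25/4) + 33) = -5*(5/4 + 33) = -5*137/4 = -685/4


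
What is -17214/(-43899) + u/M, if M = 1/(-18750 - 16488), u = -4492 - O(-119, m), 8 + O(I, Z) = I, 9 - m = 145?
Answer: 2250758365448/14633 ≈ 1.5381e+8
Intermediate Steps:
m = -136 (m = 9 - 1*145 = 9 - 145 = -136)
O(I, Z) = -8 + I
u = -4365 (u = -4492 - (-8 - 119) = -4492 - 1*(-127) = -4492 + 127 = -4365)
M = -1/35238 (M = 1/(-35238) = -1/35238 ≈ -2.8378e-5)
-17214/(-43899) + u/M = -17214/(-43899) - 4365/(-1/35238) = -17214*(-1/43899) - 4365*(-35238) = 5738/14633 + 153813870 = 2250758365448/14633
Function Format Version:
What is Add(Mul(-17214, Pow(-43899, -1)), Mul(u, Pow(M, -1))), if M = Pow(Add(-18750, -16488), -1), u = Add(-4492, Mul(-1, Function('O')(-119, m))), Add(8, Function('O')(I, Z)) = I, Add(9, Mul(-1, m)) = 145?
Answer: Rational(2250758365448, 14633) ≈ 1.5381e+8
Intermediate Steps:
m = -136 (m = Add(9, Mul(-1, 145)) = Add(9, -145) = -136)
Function('O')(I, Z) = Add(-8, I)
u = -4365 (u = Add(-4492, Mul(-1, Add(-8, -119))) = Add(-4492, Mul(-1, -127)) = Add(-4492, 127) = -4365)
M = Rational(-1, 35238) (M = Pow(-35238, -1) = Rational(-1, 35238) ≈ -2.8378e-5)
Add(Mul(-17214, Pow(-43899, -1)), Mul(u, Pow(M, -1))) = Add(Mul(-17214, Pow(-43899, -1)), Mul(-4365, Pow(Rational(-1, 35238), -1))) = Add(Mul(-17214, Rational(-1, 43899)), Mul(-4365, -35238)) = Add(Rational(5738, 14633), 153813870) = Rational(2250758365448, 14633)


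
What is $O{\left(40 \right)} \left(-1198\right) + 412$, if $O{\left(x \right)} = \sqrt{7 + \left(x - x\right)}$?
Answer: $412 - 1198 \sqrt{7} \approx -2757.6$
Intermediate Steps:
$O{\left(x \right)} = \sqrt{7}$ ($O{\left(x \right)} = \sqrt{7 + 0} = \sqrt{7}$)
$O{\left(40 \right)} \left(-1198\right) + 412 = \sqrt{7} \left(-1198\right) + 412 = - 1198 \sqrt{7} + 412 = 412 - 1198 \sqrt{7}$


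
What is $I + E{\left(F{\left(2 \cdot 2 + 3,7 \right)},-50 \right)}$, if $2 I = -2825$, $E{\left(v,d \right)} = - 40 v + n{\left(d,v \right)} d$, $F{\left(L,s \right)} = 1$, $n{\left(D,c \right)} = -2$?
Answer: $- \frac{2705}{2} \approx -1352.5$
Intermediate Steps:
$E{\left(v,d \right)} = - 40 v - 2 d$
$I = - \frac{2825}{2}$ ($I = \frac{1}{2} \left(-2825\right) = - \frac{2825}{2} \approx -1412.5$)
$I + E{\left(F{\left(2 \cdot 2 + 3,7 \right)},-50 \right)} = - \frac{2825}{2} - -60 = - \frac{2825}{2} + \left(-40 + 100\right) = - \frac{2825}{2} + 60 = - \frac{2705}{2}$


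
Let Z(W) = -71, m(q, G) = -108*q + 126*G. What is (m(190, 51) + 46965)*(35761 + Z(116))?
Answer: 1173165990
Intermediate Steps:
(m(190, 51) + 46965)*(35761 + Z(116)) = ((-108*190 + 126*51) + 46965)*(35761 - 71) = ((-20520 + 6426) + 46965)*35690 = (-14094 + 46965)*35690 = 32871*35690 = 1173165990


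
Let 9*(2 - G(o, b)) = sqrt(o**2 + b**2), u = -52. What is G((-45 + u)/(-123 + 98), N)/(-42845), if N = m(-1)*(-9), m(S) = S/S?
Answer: -2/42845 + sqrt(60034)/9640125 ≈ -2.1263e-5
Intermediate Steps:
m(S) = 1
N = -9 (N = 1*(-9) = -9)
G(o, b) = 2 - sqrt(b**2 + o**2)/9 (G(o, b) = 2 - sqrt(o**2 + b**2)/9 = 2 - sqrt(b**2 + o**2)/9)
G((-45 + u)/(-123 + 98), N)/(-42845) = (2 - sqrt((-9)**2 + ((-45 - 52)/(-123 + 98))**2)/9)/(-42845) = (2 - sqrt(81 + (-97/(-25))**2)/9)*(-1/42845) = (2 - sqrt(81 + (-97*(-1/25))**2)/9)*(-1/42845) = (2 - sqrt(81 + (97/25)**2)/9)*(-1/42845) = (2 - sqrt(81 + 9409/625)/9)*(-1/42845) = (2 - sqrt(60034)/225)*(-1/42845) = -2/42845 + sqrt(60034)/9640125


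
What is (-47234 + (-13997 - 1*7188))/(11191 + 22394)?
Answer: -68419/33585 ≈ -2.0372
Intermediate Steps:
(-47234 + (-13997 - 1*7188))/(11191 + 22394) = (-47234 + (-13997 - 7188))/33585 = (-47234 - 21185)*(1/33585) = -68419*1/33585 = -68419/33585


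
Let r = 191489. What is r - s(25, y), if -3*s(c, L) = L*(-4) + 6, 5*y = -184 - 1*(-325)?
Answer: 957267/5 ≈ 1.9145e+5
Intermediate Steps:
y = 141/5 (y = (-184 - 1*(-325))/5 = (-184 + 325)/5 = (1/5)*141 = 141/5 ≈ 28.200)
s(c, L) = -2 + 4*L/3 (s(c, L) = -(L*(-4) + 6)/3 = -(-4*L + 6)/3 = -(6 - 4*L)/3 = -2 + 4*L/3)
r - s(25, y) = 191489 - (-2 + (4/3)*(141/5)) = 191489 - (-2 + 188/5) = 191489 - 1*178/5 = 191489 - 178/5 = 957267/5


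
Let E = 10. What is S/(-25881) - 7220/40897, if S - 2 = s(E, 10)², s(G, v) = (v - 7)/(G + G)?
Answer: -74777413673/423382102800 ≈ -0.17662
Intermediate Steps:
s(G, v) = (-7 + v)/(2*G) (s(G, v) = (-7 + v)/((2*G)) = (-7 + v)*(1/(2*G)) = (-7 + v)/(2*G))
S = 809/400 (S = 2 + ((½)*(-7 + 10)/10)² = 2 + ((½)*(⅒)*3)² = 2 + (3/20)² = 2 + 9/400 = 809/400 ≈ 2.0225)
S/(-25881) - 7220/40897 = (809/400)/(-25881) - 7220/40897 = (809/400)*(-1/25881) - 7220*1/40897 = -809/10352400 - 7220/40897 = -74777413673/423382102800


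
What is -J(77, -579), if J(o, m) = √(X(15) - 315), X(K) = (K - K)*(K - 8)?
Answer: -3*I*√35 ≈ -17.748*I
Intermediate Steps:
X(K) = 0 (X(K) = 0*(-8 + K) = 0)
J(o, m) = 3*I*√35 (J(o, m) = √(0 - 315) = √(-315) = 3*I*√35)
-J(77, -579) = -3*I*√35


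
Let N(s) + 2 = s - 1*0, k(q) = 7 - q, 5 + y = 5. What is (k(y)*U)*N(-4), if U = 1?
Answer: -42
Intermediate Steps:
y = 0 (y = -5 + 5 = 0)
N(s) = -2 + s (N(s) = -2 + (s - 1*0) = -2 + (s + 0) = -2 + s)
(k(y)*U)*N(-4) = ((7 - 1*0)*1)*(-2 - 4) = ((7 + 0)*1)*(-6) = (7*1)*(-6) = 7*(-6) = -42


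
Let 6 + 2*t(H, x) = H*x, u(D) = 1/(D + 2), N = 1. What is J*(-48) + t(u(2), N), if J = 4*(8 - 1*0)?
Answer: -12311/8 ≈ -1538.9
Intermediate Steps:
u(D) = 1/(2 + D)
t(H, x) = -3 + H*x/2 (t(H, x) = -3 + (H*x)/2 = -3 + H*x/2)
J = 32 (J = 4*(8 + 0) = 4*8 = 32)
J*(-48) + t(u(2), N) = 32*(-48) + (-3 + (½)*1/(2 + 2)) = -1536 + (-3 + (½)*1/4) = -1536 + (-3 + (½)*(¼)*1) = -1536 + (-3 + ⅛) = -1536 - 23/8 = -12311/8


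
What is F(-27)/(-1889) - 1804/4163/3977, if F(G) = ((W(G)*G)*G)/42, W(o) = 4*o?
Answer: 5298226130/5339592853 ≈ 0.99225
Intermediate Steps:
F(G) = 2*G³/21 (F(G) = (((4*G)*G)*G)/42 = ((4*G²)*G)*(1/42) = (4*G³)*(1/42) = 2*G³/21)
F(-27)/(-1889) - 1804/4163/3977 = ((2/21)*(-27)³)/(-1889) - 1804/4163/3977 = ((2/21)*(-19683))*(-1/1889) - 1804*1/4163*(1/3977) = -13122/7*(-1/1889) - 1804/4163*1/3977 = 13122/13223 - 44/403811 = 5298226130/5339592853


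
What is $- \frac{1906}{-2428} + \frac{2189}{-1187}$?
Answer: $- \frac{1526235}{1441018} \approx -1.0591$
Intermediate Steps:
$- \frac{1906}{-2428} + \frac{2189}{-1187} = \left(-1906\right) \left(- \frac{1}{2428}\right) + 2189 \left(- \frac{1}{1187}\right) = \frac{953}{1214} - \frac{2189}{1187} = - \frac{1526235}{1441018}$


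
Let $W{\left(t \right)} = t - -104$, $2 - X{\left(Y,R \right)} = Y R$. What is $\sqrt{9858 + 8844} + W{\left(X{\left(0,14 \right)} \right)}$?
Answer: $106 + 3 \sqrt{2078} \approx 242.76$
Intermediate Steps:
$X{\left(Y,R \right)} = 2 - R Y$ ($X{\left(Y,R \right)} = 2 - Y R = 2 - R Y$)
$W{\left(t \right)} = 104 + t$ ($W{\left(t \right)} = t + 104 = 104 + t$)
$\sqrt{9858 + 8844} + W{\left(X{\left(0,14 \right)} \right)} = \sqrt{9858 + 8844} + \left(104 + \left(2 - 14 \cdot 0\right)\right) = \sqrt{18702} + \left(104 + \left(2 + 0\right)\right) = 3 \sqrt{2078} + \left(104 + 2\right) = 3 \sqrt{2078} + 106 = 106 + 3 \sqrt{2078}$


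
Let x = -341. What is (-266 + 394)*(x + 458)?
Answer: 14976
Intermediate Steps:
(-266 + 394)*(x + 458) = (-266 + 394)*(-341 + 458) = 128*117 = 14976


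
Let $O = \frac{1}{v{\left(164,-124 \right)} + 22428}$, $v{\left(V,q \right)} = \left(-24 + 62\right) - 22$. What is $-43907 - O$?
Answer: $- \frac{985448709}{22444} \approx -43907.0$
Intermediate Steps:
$v{\left(V,q \right)} = 16$ ($v{\left(V,q \right)} = 38 - 22 = 16$)
$O = \frac{1}{22444}$ ($O = \frac{1}{16 + 22428} = \frac{1}{22444} \approx 4.4555 \cdot 10^{-5}$)
$-43907 - O = -43907 - \frac{1}{22444} = - \frac{985448709}{22444}$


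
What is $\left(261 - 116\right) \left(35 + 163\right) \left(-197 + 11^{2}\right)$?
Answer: $-2181960$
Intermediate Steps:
$\left(261 - 116\right) \left(35 + 163\right) \left(-197 + 11^{2}\right) = 145 \cdot 198 \left(-197 + 121\right) = 145 \cdot 198 \left(-76\right) = 145 \left(-15048\right) = -2181960$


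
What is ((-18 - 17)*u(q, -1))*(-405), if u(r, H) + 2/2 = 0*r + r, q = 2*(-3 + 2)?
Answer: -42525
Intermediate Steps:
q = -2 (q = 2*(-1) = -2)
u(r, H) = -1 + r (u(r, H) = -1 + (0*r + r) = -1 + (0 + r) = -1 + r)
((-18 - 17)*u(q, -1))*(-405) = ((-18 - 17)*(-1 - 2))*(-405) = -35*(-3)*(-405) = 105*(-405) = -42525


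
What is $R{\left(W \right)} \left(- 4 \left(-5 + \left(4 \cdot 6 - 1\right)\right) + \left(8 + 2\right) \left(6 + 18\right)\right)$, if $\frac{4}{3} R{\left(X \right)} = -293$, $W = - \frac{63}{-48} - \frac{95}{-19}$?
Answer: $-36918$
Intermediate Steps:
$W = \frac{101}{16}$ ($W = \left(-63\right) \left(- \frac{1}{48}\right) - -5 = \frac{21}{16} + 5 = \frac{101}{16} \approx 6.3125$)
$R{\left(X \right)} = - \frac{879}{4}$ ($R{\left(X \right)} = \frac{3}{4} \left(-293\right) = - \frac{879}{4}$)
$R{\left(W \right)} \left(- 4 \left(-5 + \left(4 \cdot 6 - 1\right)\right) + \left(8 + 2\right) \left(6 + 18\right)\right) = - \frac{879 \left(- 4 \left(-5 + \left(4 \cdot 6 - 1\right)\right) + \left(8 + 2\right) \left(6 + 18\right)\right)}{4} = - \frac{879 \left(- 4 \left(-5 + \left(24 - 1\right)\right) + 10 \cdot 24\right)}{4} = - \frac{879 \left(- 4 \left(-5 + 23\right) + 240\right)}{4} = - \frac{879 \left(\left(-4\right) 18 + 240\right)}{4} = - \frac{879 \left(-72 + 240\right)}{4} = \left(- \frac{879}{4}\right) 168 = -36918$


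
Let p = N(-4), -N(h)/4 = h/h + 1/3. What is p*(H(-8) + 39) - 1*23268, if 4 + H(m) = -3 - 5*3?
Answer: -70076/3 ≈ -23359.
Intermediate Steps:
N(h) = -16/3 (N(h) = -4*(h/h + 1/3) = -4*(1 + 1*(⅓)) = -4*(1 + ⅓) = -4*4/3 = -16/3)
p = -16/3 ≈ -5.3333
H(m) = -22 (H(m) = -4 + (-3 - 5*3) = -4 + (-3 - 15) = -4 - 18 = -22)
p*(H(-8) + 39) - 1*23268 = -16*(-22 + 39)/3 - 1*23268 = -16/3*17 - 23268 = -272/3 - 23268 = -70076/3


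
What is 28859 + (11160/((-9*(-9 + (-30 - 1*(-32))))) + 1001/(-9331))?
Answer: 270935248/9331 ≈ 29036.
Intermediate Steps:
28859 + (11160/((-9*(-9 + (-30 - 1*(-32))))) + 1001/(-9331)) = 28859 + (11160/((-9*(-9 + (-30 + 32)))) + 1001*(-1/9331)) = 28859 + (11160/((-9*(-9 + 2))) - 143/1333) = 28859 + (11160/((-9*(-7))) - 143/1333) = 28859 + (11160/63 - 143/1333) = 28859 + (11160*(1/63) - 143/1333) = 28859 + (1240/7 - 143/1333) = 28859 + 1651919/9331 = 270935248/9331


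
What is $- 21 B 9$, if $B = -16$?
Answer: $3024$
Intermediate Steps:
$- 21 B 9 = \left(-21\right) \left(-16\right) 9 = 336 \cdot 9 = 3024$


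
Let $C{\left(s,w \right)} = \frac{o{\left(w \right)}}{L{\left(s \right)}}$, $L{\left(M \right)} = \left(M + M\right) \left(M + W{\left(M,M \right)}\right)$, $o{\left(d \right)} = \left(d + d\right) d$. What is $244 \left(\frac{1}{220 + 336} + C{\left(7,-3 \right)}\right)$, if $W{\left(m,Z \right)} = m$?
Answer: $\frac{155611}{6811} \approx 22.847$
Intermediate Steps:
$o{\left(d \right)} = 2 d^{2}$ ($o{\left(d \right)} = 2 d d = 2 d^{2}$)
$L{\left(M \right)} = 4 M^{2}$ ($L{\left(M \right)} = \left(M + M\right) \left(M + M\right) = 2 M 2 M = 4 M^{2}$)
$C{\left(s,w \right)} = \frac{w^{2}}{2 s^{2}}$ ($C{\left(s,w \right)} = \frac{2 w^{2}}{4 s^{2}} = 2 w^{2} \frac{1}{4 s^{2}} = \frac{w^{2}}{2 s^{2}}$)
$244 \left(\frac{1}{220 + 336} + C{\left(7,-3 \right)}\right) = 244 \left(\frac{1}{220 + 336} + \frac{\left(-3\right)^{2}}{2 \cdot 49}\right) = 244 \left(\frac{1}{556} + \frac{1}{2} \cdot \frac{1}{49} \cdot 9\right) = 244 \left(\frac{1}{556} + \frac{9}{98}\right) = 244 \cdot \frac{2551}{27244} = \frac{155611}{6811}$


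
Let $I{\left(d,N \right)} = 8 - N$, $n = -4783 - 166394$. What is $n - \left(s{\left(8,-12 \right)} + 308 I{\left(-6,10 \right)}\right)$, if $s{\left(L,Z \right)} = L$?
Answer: $-170569$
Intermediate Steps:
$n = -171177$ ($n = -4783 - 166394 = -171177$)
$n - \left(s{\left(8,-12 \right)} + 308 I{\left(-6,10 \right)}\right) = -171177 - \left(8 + 308 \left(8 - 10\right)\right) = -171177 - \left(8 + 308 \left(-2\right)\right) = -171177 - \left(8 - 616\right) = -171177 - -608 = -171177 + 608 = -170569$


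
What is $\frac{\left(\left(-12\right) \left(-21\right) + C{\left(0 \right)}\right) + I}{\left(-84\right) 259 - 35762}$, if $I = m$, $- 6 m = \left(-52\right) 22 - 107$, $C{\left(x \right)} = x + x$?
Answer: $- \frac{921}{115036} \approx -0.0080062$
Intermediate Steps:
$C{\left(x \right)} = 2 x$
$m = \frac{417}{2}$ ($m = - \frac{\left(-52\right) 22 - 107}{6} = - \frac{-1144 - 107}{6} = \left(- \frac{1}{6}\right) \left(-1251\right) = \frac{417}{2} \approx 208.5$)
$I = \frac{417}{2} \approx 208.5$
$\frac{\left(\left(-12\right) \left(-21\right) + C{\left(0 \right)}\right) + I}{\left(-84\right) 259 - 35762} = \frac{\left(\left(-12\right) \left(-21\right) + 2 \cdot 0\right) + \frac{417}{2}}{\left(-84\right) 259 - 35762} = \frac{\left(252 + 0\right) + \frac{417}{2}}{-21756 - 35762} = \frac{252 + \frac{417}{2}}{-57518} = \frac{921}{2} \left(- \frac{1}{57518}\right) = - \frac{921}{115036}$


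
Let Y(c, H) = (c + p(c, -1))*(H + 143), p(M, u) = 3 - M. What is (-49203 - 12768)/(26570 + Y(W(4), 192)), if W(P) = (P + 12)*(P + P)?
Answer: -61971/27575 ≈ -2.2474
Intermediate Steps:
W(P) = 2*P*(12 + P) (W(P) = (12 + P)*(2*P) = 2*P*(12 + P))
Y(c, H) = 429 + 3*H (Y(c, H) = (c + (3 - c))*(H + 143) = 3*(143 + H) = 429 + 3*H)
(-49203 - 12768)/(26570 + Y(W(4), 192)) = (-49203 - 12768)/(26570 + (429 + 3*192)) = -61971/(26570 + (429 + 576)) = -61971/(26570 + 1005) = -61971/27575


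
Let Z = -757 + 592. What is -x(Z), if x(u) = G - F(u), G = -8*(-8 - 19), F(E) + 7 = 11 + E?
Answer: -377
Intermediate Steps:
F(E) = 4 + E (F(E) = -7 + (11 + E) = 4 + E)
Z = -165
G = 216 (G = -8*(-27) = 216)
x(u) = 212 - u (x(u) = 216 - (4 + u) = 216 + (-4 - u) = 212 - u)
-x(Z) = -(212 - 1*(-165)) = -(212 + 165) = -1*377 = -377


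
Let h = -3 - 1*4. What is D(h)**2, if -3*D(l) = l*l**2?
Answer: 117649/9 ≈ 13072.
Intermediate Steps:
h = -7 (h = -3 - 4 = -7)
D(l) = -l**3/3 (D(l) = -l*l**2/3 = -l**3/3)
D(h)**2 = (-1/3*(-7)**3)**2 = (-1/3*(-343))**2 = (343/3)**2 = 117649/9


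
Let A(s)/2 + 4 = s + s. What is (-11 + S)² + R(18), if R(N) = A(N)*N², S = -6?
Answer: 21025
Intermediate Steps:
A(s) = -8 + 4*s (A(s) = -8 + 2*(s + s) = -8 + 2*(2*s) = -8 + 4*s)
R(N) = N²*(-8 + 4*N) (R(N) = (-8 + 4*N)*N² = N²*(-8 + 4*N))
(-11 + S)² + R(18) = (-11 - 6)² + 4*18²*(-2 + 18) = (-17)² + 4*324*16 = 289 + 20736 = 21025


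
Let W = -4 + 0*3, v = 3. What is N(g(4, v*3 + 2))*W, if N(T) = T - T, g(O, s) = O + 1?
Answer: 0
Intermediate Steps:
g(O, s) = 1 + O
W = -4 (W = -4 + 0 = -4)
N(T) = 0
N(g(4, v*3 + 2))*W = 0*(-4) = 0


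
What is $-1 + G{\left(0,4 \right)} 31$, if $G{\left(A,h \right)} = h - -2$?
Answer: $185$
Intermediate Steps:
$G{\left(A,h \right)} = 2 + h$ ($G{\left(A,h \right)} = h + 2 = 2 + h$)
$-1 + G{\left(0,4 \right)} 31 = -1 + \left(2 + 4\right) 31 = -1 + 6 \cdot 31 = -1 + 186 = 185$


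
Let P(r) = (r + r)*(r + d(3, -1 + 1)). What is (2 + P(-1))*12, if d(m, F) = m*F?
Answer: 48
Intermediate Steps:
d(m, F) = F*m
P(r) = 2*r² (P(r) = (r + r)*(r + (-1 + 1)*3) = (2*r)*(r + 0*3) = (2*r)*(r + 0) = (2*r)*r = 2*r²)
(2 + P(-1))*12 = (2 + 2*(-1)²)*12 = (2 + 2*1)*12 = (2 + 2)*12 = 4*12 = 48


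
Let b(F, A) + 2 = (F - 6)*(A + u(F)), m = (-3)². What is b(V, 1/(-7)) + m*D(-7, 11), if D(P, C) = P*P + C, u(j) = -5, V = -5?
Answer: 4162/7 ≈ 594.57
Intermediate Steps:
D(P, C) = C + P² (D(P, C) = P² + C = C + P²)
m = 9
b(F, A) = -2 + (-6 + F)*(-5 + A) (b(F, A) = -2 + (F - 6)*(A - 5) = -2 + (-6 + F)*(-5 + A))
b(V, 1/(-7)) + m*D(-7, 11) = (28 - 6/(-7) - 5*(-5) - 5/(-7)) + 9*(11 + (-7)²) = (28 - 6*(-⅐) + 25 - ⅐*(-5)) + 9*(11 + 49) = (28 + 6/7 + 25 + 5/7) + 9*60 = 382/7 + 540 = 4162/7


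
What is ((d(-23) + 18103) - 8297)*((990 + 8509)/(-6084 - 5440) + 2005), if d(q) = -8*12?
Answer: 112131667455/5762 ≈ 1.9461e+7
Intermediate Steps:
d(q) = -96
((d(-23) + 18103) - 8297)*((990 + 8509)/(-6084 - 5440) + 2005) = ((-96 + 18103) - 8297)*((990 + 8509)/(-6084 - 5440) + 2005) = (18007 - 8297)*(9499/(-11524) + 2005) = 9710*(9499*(-1/11524) + 2005) = 9710*(-9499/11524 + 2005) = 9710*(23096121/11524) = 112131667455/5762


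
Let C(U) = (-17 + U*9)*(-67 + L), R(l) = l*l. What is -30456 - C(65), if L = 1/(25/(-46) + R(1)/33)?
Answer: 6782624/779 ≈ 8706.8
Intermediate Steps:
R(l) = l**2
L = -1518/779 (L = 1/(25/(-46) + 1**2/33) = 1/(25*(-1/46) + 1*(1/33)) = 1/(-25/46 + 1/33) = 1/(-779/1518) = -1518/779 ≈ -1.9487)
C(U) = 913087/779 - 483399*U/779 (C(U) = (-17 + U*9)*(-67 - 1518/779) = (-17 + 9*U)*(-53711/779) = 913087/779 - 483399*U/779)
-30456 - C(65) = -30456 - (913087/779 - 483399/779*65) = -30456 - (913087/779 - 31420935/779) = -30456 - 1*(-30507848/779) = -30456 + 30507848/779 = 6782624/779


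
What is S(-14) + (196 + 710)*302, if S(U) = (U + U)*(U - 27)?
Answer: 274760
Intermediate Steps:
S(U) = 2*U*(-27 + U) (S(U) = (2*U)*(-27 + U) = 2*U*(-27 + U))
S(-14) + (196 + 710)*302 = 2*(-14)*(-27 - 14) + (196 + 710)*302 = 2*(-14)*(-41) + 906*302 = 1148 + 273612 = 274760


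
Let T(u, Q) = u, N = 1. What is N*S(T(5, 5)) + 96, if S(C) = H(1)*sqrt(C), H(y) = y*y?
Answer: 96 + sqrt(5) ≈ 98.236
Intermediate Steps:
H(y) = y**2
S(C) = sqrt(C) (S(C) = 1**2*sqrt(C) = 1*sqrt(C) = sqrt(C))
N*S(T(5, 5)) + 96 = 1*sqrt(5) + 96 = sqrt(5) + 96 = 96 + sqrt(5)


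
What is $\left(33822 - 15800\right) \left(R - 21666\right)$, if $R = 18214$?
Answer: $-62211944$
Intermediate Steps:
$\left(33822 - 15800\right) \left(R - 21666\right) = \left(33822 - 15800\right) \left(18214 - 21666\right) = 18022 \left(18214 - 21666\right) = 18022 \left(-3452\right) = -62211944$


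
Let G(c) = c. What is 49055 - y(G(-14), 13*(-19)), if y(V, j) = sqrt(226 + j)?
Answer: 49055 - I*sqrt(21) ≈ 49055.0 - 4.5826*I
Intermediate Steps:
49055 - y(G(-14), 13*(-19)) = 49055 - sqrt(226 + 13*(-19)) = 49055 - sqrt(226 - 247) = 49055 - sqrt(-21) = 49055 - I*sqrt(21)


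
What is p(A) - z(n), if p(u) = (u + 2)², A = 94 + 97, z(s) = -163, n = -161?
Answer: 37412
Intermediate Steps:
A = 191
p(u) = (2 + u)²
p(A) - z(n) = (2 + 191)² - 1*(-163) = 193² + 163 = 37249 + 163 = 37412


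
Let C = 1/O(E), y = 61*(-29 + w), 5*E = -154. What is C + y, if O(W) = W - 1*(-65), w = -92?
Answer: -1262146/171 ≈ -7381.0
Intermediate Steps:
E = -154/5 (E = (⅕)*(-154) = -154/5 ≈ -30.800)
O(W) = 65 + W (O(W) = W + 65 = 65 + W)
y = -7381 (y = 61*(-29 - 92) = 61*(-121) = -7381)
C = 5/171 (C = 1/(65 - 154/5) = 1/(171/5) = 5/171 ≈ 0.029240)
C + y = 5/171 - 7381 = -1262146/171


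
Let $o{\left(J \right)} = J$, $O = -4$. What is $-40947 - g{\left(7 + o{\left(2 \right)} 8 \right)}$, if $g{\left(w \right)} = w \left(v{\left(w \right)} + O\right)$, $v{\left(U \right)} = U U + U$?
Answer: $-53551$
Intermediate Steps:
$v{\left(U \right)} = U + U^{2}$ ($v{\left(U \right)} = U^{2} + U = U + U^{2}$)
$g{\left(w \right)} = w \left(-4 + w \left(1 + w\right)\right)$ ($g{\left(w \right)} = w \left(w \left(1 + w\right) - 4\right) = w \left(-4 + w \left(1 + w\right)\right)$)
$-40947 - g{\left(7 + o{\left(2 \right)} 8 \right)} = -40947 - \left(7 + 2 \cdot 8\right) \left(-4 + \left(7 + 2 \cdot 8\right) \left(1 + \left(7 + 2 \cdot 8\right)\right)\right) = -40947 - \left(7 + 16\right) \left(-4 + \left(7 + 16\right) \left(1 + \left(7 + 16\right)\right)\right) = -40947 - 23 \left(-4 + 23 \left(1 + 23\right)\right) = -40947 - 23 \left(-4 + 23 \cdot 24\right) = -40947 - 23 \left(-4 + 552\right) = -40947 - 23 \cdot 548 = -40947 - 12604 = -53551$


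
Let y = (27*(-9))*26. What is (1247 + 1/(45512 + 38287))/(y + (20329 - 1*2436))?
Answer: 104497354/969973425 ≈ 0.10773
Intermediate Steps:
y = -6318 (y = -243*26 = -6318)
(1247 + 1/(45512 + 38287))/(y + (20329 - 1*2436)) = (1247 + 1/(45512 + 38287))/(-6318 + (20329 - 1*2436)) = (1247 + 1/83799)/(-6318 + (20329 - 2436)) = (1247 + 1/83799)/(-6318 + 17893) = (104497354/83799)/11575 = (104497354/83799)*(1/11575) = 104497354/969973425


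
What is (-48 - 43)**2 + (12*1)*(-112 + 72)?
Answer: 7801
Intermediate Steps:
(-48 - 43)**2 + (12*1)*(-112 + 72) = (-91)**2 + 12*(-40) = 8281 - 480 = 7801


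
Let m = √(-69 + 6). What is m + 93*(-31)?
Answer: -2883 + 3*I*√7 ≈ -2883.0 + 7.9373*I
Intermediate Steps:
m = 3*I*√7 (m = √(-63) = 3*I*√7 ≈ 7.9373*I)
m + 93*(-31) = 3*I*√7 + 93*(-31) = 3*I*√7 - 2883 = -2883 + 3*I*√7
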